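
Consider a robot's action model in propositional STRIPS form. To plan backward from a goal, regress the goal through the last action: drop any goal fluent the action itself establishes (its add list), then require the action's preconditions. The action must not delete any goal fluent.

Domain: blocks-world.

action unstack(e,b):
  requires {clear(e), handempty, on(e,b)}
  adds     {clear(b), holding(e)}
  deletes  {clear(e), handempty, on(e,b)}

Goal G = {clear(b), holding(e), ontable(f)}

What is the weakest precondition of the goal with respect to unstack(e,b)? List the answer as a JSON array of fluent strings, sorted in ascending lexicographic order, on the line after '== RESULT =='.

Regress:
  G ∩ del = {}  (empty — regression defined)
  G \ add = {clear(b), holding(e), ontable(f)} \ {clear(b), holding(e)} = {ontable(f)}
  ∪ pre   = {ontable(f)} ∪ {clear(e), handempty, on(e,b)}
          = {clear(e), handempty, on(e,b), ontable(f)}

== RESULT ==
["clear(e)", "handempty", "on(e,b)", "ontable(f)"]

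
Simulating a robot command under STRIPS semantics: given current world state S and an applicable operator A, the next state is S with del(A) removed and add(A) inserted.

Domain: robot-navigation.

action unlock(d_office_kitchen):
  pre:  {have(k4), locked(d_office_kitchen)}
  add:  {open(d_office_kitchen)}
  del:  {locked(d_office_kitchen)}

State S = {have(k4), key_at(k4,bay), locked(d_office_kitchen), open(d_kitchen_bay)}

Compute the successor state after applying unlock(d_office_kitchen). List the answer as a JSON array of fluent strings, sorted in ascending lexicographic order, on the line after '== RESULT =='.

Compute (S \ del) ∪ add:
  pre ⊆ S: {have(k4), locked(d_office_kitchen)} ⊆ S  — applicable
  S \ del = {have(k4), key_at(k4,bay), open(d_kitchen_bay)}
  ∪ add   = {have(k4), key_at(k4,bay), open(d_kitchen_bay), open(d_office_kitchen)}

== RESULT ==
["have(k4)", "key_at(k4,bay)", "open(d_kitchen_bay)", "open(d_office_kitchen)"]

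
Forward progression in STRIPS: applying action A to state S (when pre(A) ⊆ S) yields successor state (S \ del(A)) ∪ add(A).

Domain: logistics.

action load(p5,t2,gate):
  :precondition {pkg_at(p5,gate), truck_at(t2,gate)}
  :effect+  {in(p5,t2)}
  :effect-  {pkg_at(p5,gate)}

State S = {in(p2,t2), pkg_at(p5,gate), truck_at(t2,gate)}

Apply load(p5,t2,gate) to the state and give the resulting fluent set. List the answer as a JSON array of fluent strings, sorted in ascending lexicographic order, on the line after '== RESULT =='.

Progress:
  pre ⊆ S: {pkg_at(p5,gate), truck_at(t2,gate)} ⊆ S  — applicable
  S \ del = {in(p2,t2), truck_at(t2,gate)}
  ∪ add   = {in(p2,t2), in(p5,t2), truck_at(t2,gate)}

== RESULT ==
["in(p2,t2)", "in(p5,t2)", "truck_at(t2,gate)"]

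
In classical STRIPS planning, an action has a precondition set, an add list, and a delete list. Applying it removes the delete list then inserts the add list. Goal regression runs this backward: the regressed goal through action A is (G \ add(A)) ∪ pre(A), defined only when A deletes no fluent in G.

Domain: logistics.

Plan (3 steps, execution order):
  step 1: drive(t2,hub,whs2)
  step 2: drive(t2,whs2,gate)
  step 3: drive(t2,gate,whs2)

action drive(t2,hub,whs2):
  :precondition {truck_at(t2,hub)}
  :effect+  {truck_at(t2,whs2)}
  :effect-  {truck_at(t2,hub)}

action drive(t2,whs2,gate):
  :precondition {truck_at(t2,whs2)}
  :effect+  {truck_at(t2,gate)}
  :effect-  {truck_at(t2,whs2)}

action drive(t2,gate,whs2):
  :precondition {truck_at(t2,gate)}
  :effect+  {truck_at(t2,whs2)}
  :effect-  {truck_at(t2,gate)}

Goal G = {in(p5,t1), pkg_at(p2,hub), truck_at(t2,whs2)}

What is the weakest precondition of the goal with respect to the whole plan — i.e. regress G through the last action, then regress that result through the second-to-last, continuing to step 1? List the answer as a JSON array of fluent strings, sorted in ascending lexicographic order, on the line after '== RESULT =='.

Regress step by step:
  through step 3 (drive(t2,gate,whs2)): drop {truck_at(t2,whs2)}, keep {in(p5,t1), pkg_at(p2,hub)}, require {truck_at(t2,gate)}
    → {in(p5,t1), pkg_at(p2,hub), truck_at(t2,gate)}
  through step 2 (drive(t2,whs2,gate)): drop {truck_at(t2,gate)}, keep {in(p5,t1), pkg_at(p2,hub)}, require {truck_at(t2,whs2)}
    → {in(p5,t1), pkg_at(p2,hub), truck_at(t2,whs2)}
  through step 1 (drive(t2,hub,whs2)): drop {truck_at(t2,whs2)}, keep {in(p5,t1), pkg_at(p2,hub)}, require {truck_at(t2,hub)}
    → {in(p5,t1), pkg_at(p2,hub), truck_at(t2,hub)}

== RESULT ==
["in(p5,t1)", "pkg_at(p2,hub)", "truck_at(t2,hub)"]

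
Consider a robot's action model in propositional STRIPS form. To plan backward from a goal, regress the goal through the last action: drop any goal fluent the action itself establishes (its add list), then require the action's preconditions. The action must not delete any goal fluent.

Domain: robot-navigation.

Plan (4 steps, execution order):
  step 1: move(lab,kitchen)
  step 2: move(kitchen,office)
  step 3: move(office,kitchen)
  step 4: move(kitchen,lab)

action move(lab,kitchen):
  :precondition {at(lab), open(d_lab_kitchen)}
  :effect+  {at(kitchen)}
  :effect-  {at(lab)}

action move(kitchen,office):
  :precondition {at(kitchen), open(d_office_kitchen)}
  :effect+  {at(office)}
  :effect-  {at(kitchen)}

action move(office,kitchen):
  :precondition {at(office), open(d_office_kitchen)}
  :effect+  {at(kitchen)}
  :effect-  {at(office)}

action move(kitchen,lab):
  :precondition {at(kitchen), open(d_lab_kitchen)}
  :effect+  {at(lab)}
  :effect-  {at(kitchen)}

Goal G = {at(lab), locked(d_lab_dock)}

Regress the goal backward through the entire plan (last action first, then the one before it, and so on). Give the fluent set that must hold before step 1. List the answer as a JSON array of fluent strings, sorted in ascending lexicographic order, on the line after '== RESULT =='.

Regress step by step:
  through step 4 (move(kitchen,lab)): drop {at(lab)}, keep {locked(d_lab_dock)}, require {at(kitchen), open(d_lab_kitchen)}
    → {at(kitchen), locked(d_lab_dock), open(d_lab_kitchen)}
  through step 3 (move(office,kitchen)): drop {at(kitchen)}, keep {locked(d_lab_dock), open(d_lab_kitchen)}, require {at(office), open(d_office_kitchen)}
    → {at(office), locked(d_lab_dock), open(d_lab_kitchen), open(d_office_kitchen)}
  through step 2 (move(kitchen,office)): drop {at(office)}, keep {locked(d_lab_dock), open(d_lab_kitchen), open(d_office_kitchen)}, require {at(kitchen), open(d_office_kitchen)}
    → {at(kitchen), locked(d_lab_dock), open(d_lab_kitchen), open(d_office_kitchen)}
  through step 1 (move(lab,kitchen)): drop {at(kitchen)}, keep {locked(d_lab_dock), open(d_lab_kitchen), open(d_office_kitchen)}, require {at(lab), open(d_lab_kitchen)}
    → {at(lab), locked(d_lab_dock), open(d_lab_kitchen), open(d_office_kitchen)}

== RESULT ==
["at(lab)", "locked(d_lab_dock)", "open(d_lab_kitchen)", "open(d_office_kitchen)"]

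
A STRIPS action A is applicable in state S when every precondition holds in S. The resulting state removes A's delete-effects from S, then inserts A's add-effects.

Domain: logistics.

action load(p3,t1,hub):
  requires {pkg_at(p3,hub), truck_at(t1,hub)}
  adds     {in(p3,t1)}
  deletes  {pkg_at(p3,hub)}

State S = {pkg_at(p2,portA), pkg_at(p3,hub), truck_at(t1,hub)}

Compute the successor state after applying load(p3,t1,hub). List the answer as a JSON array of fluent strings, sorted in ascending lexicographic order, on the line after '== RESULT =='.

Compute (S \ del) ∪ add:
  pre ⊆ S: {pkg_at(p3,hub), truck_at(t1,hub)} ⊆ S  — applicable
  S \ del = {pkg_at(p2,portA), truck_at(t1,hub)}
  ∪ add   = {in(p3,t1), pkg_at(p2,portA), truck_at(t1,hub)}

== RESULT ==
["in(p3,t1)", "pkg_at(p2,portA)", "truck_at(t1,hub)"]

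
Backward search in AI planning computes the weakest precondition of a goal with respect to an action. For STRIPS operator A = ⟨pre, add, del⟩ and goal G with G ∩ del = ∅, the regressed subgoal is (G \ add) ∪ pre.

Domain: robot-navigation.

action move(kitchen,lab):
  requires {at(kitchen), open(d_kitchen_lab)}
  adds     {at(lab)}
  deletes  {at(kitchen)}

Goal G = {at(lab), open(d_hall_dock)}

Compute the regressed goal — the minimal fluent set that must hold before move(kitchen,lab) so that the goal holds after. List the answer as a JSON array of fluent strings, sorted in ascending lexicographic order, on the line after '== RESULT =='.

Compute (G \ add) ∪ pre:
  G ∩ del = {}  (empty — regression defined)
  G \ add = {at(lab), open(d_hall_dock)} \ {at(lab)} = {open(d_hall_dock)}
  ∪ pre   = {open(d_hall_dock)} ∪ {at(kitchen), open(d_kitchen_lab)}
          = {at(kitchen), open(d_hall_dock), open(d_kitchen_lab)}

== RESULT ==
["at(kitchen)", "open(d_hall_dock)", "open(d_kitchen_lab)"]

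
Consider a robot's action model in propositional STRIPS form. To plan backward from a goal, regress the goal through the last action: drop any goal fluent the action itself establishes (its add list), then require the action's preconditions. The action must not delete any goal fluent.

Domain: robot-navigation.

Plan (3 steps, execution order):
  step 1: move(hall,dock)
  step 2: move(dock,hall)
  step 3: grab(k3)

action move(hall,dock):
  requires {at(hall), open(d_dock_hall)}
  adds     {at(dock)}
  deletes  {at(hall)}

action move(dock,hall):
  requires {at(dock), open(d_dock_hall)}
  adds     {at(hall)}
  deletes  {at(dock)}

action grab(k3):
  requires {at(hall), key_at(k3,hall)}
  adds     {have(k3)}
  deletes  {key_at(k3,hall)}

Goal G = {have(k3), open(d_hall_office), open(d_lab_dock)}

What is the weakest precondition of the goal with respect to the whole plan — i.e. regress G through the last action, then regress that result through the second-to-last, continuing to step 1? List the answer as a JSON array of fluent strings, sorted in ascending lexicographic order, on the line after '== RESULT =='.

Regress step by step:
  through step 3 (grab(k3)): drop {have(k3)}, keep {open(d_hall_office), open(d_lab_dock)}, require {at(hall), key_at(k3,hall)}
    → {at(hall), key_at(k3,hall), open(d_hall_office), open(d_lab_dock)}
  through step 2 (move(dock,hall)): drop {at(hall)}, keep {key_at(k3,hall), open(d_hall_office), open(d_lab_dock)}, require {at(dock), open(d_dock_hall)}
    → {at(dock), key_at(k3,hall), open(d_dock_hall), open(d_hall_office), open(d_lab_dock)}
  through step 1 (move(hall,dock)): drop {at(dock)}, keep {key_at(k3,hall), open(d_dock_hall), open(d_hall_office), open(d_lab_dock)}, require {at(hall), open(d_dock_hall)}
    → {at(hall), key_at(k3,hall), open(d_dock_hall), open(d_hall_office), open(d_lab_dock)}

== RESULT ==
["at(hall)", "key_at(k3,hall)", "open(d_dock_hall)", "open(d_hall_office)", "open(d_lab_dock)"]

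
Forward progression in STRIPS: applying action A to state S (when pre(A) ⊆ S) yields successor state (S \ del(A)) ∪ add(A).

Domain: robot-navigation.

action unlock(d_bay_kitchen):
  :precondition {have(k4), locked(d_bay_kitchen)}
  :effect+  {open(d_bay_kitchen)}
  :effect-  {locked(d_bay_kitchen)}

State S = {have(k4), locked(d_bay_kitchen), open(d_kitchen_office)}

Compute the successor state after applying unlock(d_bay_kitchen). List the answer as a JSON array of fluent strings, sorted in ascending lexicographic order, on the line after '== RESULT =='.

Progress:
  pre ⊆ S: {have(k4), locked(d_bay_kitchen)} ⊆ S  — applicable
  S \ del = {have(k4), open(d_kitchen_office)}
  ∪ add   = {have(k4), open(d_bay_kitchen), open(d_kitchen_office)}

== RESULT ==
["have(k4)", "open(d_bay_kitchen)", "open(d_kitchen_office)"]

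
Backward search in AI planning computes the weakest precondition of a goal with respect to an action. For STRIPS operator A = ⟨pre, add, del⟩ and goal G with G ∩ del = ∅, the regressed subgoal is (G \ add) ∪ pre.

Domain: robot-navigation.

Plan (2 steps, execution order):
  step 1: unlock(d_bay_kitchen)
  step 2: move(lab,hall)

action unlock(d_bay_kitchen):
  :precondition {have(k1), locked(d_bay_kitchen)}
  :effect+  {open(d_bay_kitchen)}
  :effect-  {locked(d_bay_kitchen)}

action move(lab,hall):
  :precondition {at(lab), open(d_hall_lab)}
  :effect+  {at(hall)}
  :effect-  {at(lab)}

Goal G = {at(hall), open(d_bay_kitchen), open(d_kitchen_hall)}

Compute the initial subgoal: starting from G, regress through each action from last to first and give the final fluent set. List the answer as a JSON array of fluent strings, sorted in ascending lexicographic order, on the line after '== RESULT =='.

Regress step by step:
  through step 2 (move(lab,hall)): drop {at(hall)}, keep {open(d_bay_kitchen), open(d_kitchen_hall)}, require {at(lab), open(d_hall_lab)}
    → {at(lab), open(d_bay_kitchen), open(d_hall_lab), open(d_kitchen_hall)}
  through step 1 (unlock(d_bay_kitchen)): drop {open(d_bay_kitchen)}, keep {at(lab), open(d_hall_lab), open(d_kitchen_hall)}, require {have(k1), locked(d_bay_kitchen)}
    → {at(lab), have(k1), locked(d_bay_kitchen), open(d_hall_lab), open(d_kitchen_hall)}

== RESULT ==
["at(lab)", "have(k1)", "locked(d_bay_kitchen)", "open(d_hall_lab)", "open(d_kitchen_hall)"]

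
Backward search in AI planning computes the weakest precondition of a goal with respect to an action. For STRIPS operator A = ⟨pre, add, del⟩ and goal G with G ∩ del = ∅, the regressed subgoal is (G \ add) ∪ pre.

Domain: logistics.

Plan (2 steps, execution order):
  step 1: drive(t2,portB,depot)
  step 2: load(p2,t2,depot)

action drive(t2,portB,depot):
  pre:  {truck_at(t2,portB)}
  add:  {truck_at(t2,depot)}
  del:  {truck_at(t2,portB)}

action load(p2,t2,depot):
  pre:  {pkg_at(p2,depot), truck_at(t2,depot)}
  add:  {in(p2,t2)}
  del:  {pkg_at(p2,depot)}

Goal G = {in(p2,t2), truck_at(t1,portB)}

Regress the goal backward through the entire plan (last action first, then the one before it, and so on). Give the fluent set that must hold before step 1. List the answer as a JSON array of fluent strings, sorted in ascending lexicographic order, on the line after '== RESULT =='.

Regress step by step:
  through step 2 (load(p2,t2,depot)): drop {in(p2,t2)}, keep {truck_at(t1,portB)}, require {pkg_at(p2,depot), truck_at(t2,depot)}
    → {pkg_at(p2,depot), truck_at(t1,portB), truck_at(t2,depot)}
  through step 1 (drive(t2,portB,depot)): drop {truck_at(t2,depot)}, keep {pkg_at(p2,depot), truck_at(t1,portB)}, require {truck_at(t2,portB)}
    → {pkg_at(p2,depot), truck_at(t1,portB), truck_at(t2,portB)}

== RESULT ==
["pkg_at(p2,depot)", "truck_at(t1,portB)", "truck_at(t2,portB)"]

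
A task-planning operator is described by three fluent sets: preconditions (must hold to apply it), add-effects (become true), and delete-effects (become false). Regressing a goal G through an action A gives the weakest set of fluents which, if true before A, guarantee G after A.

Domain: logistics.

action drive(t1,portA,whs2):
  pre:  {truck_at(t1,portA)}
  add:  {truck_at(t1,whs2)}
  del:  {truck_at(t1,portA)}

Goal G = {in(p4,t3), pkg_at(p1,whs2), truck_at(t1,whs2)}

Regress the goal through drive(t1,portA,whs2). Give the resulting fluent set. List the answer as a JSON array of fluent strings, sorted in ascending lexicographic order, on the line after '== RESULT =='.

Compute (G \ add) ∪ pre:
  G ∩ del = {}  (empty — regression defined)
  G \ add = {in(p4,t3), pkg_at(p1,whs2), truck_at(t1,whs2)} \ {truck_at(t1,whs2)} = {in(p4,t3), pkg_at(p1,whs2)}
  ∪ pre   = {in(p4,t3), pkg_at(p1,whs2)} ∪ {truck_at(t1,portA)}
          = {in(p4,t3), pkg_at(p1,whs2), truck_at(t1,portA)}

== RESULT ==
["in(p4,t3)", "pkg_at(p1,whs2)", "truck_at(t1,portA)"]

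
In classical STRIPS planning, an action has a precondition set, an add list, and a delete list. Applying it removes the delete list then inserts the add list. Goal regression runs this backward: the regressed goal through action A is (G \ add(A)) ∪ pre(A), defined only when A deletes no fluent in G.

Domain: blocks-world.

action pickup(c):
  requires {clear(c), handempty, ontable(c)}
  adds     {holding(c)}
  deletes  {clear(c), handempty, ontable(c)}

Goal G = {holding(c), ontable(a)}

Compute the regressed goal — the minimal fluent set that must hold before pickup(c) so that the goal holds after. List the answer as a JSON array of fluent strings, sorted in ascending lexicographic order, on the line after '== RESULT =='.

Regress:
  G ∩ del = {}  (empty — regression defined)
  G \ add = {holding(c), ontable(a)} \ {holding(c)} = {ontable(a)}
  ∪ pre   = {ontable(a)} ∪ {clear(c), handempty, ontable(c)}
          = {clear(c), handempty, ontable(a), ontable(c)}

== RESULT ==
["clear(c)", "handempty", "ontable(a)", "ontable(c)"]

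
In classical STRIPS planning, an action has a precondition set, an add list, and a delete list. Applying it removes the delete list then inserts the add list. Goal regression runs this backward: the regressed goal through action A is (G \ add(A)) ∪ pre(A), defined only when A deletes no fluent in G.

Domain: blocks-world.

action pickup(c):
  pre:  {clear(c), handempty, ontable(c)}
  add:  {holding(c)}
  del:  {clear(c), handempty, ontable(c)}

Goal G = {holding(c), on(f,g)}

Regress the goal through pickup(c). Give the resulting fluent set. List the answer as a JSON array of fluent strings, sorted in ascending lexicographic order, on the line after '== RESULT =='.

Compute (G \ add) ∪ pre:
  G ∩ del = {}  (empty — regression defined)
  G \ add = {holding(c), on(f,g)} \ {holding(c)} = {on(f,g)}
  ∪ pre   = {on(f,g)} ∪ {clear(c), handempty, ontable(c)}
          = {clear(c), handempty, on(f,g), ontable(c)}

== RESULT ==
["clear(c)", "handempty", "on(f,g)", "ontable(c)"]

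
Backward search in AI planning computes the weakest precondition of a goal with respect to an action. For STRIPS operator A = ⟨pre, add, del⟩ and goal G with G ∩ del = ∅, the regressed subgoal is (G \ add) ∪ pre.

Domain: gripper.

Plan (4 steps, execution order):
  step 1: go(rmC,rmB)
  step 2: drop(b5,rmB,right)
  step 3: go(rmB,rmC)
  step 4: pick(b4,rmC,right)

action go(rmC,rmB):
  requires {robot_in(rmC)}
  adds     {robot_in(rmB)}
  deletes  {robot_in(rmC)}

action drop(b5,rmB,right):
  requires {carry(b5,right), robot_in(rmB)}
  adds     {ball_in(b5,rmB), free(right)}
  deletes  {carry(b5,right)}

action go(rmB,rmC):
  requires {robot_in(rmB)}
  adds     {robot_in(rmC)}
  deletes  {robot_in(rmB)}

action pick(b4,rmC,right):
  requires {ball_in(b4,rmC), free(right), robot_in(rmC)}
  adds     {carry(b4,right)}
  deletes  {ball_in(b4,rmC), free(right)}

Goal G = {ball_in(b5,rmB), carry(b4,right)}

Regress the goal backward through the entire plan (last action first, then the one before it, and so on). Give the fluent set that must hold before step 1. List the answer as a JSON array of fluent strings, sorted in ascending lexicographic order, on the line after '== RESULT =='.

Work backward from the goal:
  through step 4 (pick(b4,rmC,right)): drop {carry(b4,right)}, keep {ball_in(b5,rmB)}, require {ball_in(b4,rmC), free(right), robot_in(rmC)}
    → {ball_in(b4,rmC), ball_in(b5,rmB), free(right), robot_in(rmC)}
  through step 3 (go(rmB,rmC)): drop {robot_in(rmC)}, keep {ball_in(b4,rmC), ball_in(b5,rmB), free(right)}, require {robot_in(rmB)}
    → {ball_in(b4,rmC), ball_in(b5,rmB), free(right), robot_in(rmB)}
  through step 2 (drop(b5,rmB,right)): drop {ball_in(b5,rmB), free(right)}, keep {ball_in(b4,rmC), robot_in(rmB)}, require {carry(b5,right), robot_in(rmB)}
    → {ball_in(b4,rmC), carry(b5,right), robot_in(rmB)}
  through step 1 (go(rmC,rmB)): drop {robot_in(rmB)}, keep {ball_in(b4,rmC), carry(b5,right)}, require {robot_in(rmC)}
    → {ball_in(b4,rmC), carry(b5,right), robot_in(rmC)}

== RESULT ==
["ball_in(b4,rmC)", "carry(b5,right)", "robot_in(rmC)"]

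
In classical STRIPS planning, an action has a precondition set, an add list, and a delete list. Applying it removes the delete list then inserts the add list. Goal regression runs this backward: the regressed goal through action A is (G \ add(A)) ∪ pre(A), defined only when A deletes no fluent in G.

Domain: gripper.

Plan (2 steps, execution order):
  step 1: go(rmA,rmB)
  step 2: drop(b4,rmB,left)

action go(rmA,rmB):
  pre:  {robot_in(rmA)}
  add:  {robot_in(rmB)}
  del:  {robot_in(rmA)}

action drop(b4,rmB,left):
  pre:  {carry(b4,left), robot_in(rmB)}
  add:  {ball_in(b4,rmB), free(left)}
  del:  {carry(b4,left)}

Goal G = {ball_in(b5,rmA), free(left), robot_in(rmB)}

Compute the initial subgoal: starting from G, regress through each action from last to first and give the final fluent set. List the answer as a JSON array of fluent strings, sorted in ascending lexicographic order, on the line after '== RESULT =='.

Regress step by step:
  through step 2 (drop(b4,rmB,left)): drop {free(left)}, keep {ball_in(b5,rmA), robot_in(rmB)}, require {carry(b4,left), robot_in(rmB)}
    → {ball_in(b5,rmA), carry(b4,left), robot_in(rmB)}
  through step 1 (go(rmA,rmB)): drop {robot_in(rmB)}, keep {ball_in(b5,rmA), carry(b4,left)}, require {robot_in(rmA)}
    → {ball_in(b5,rmA), carry(b4,left), robot_in(rmA)}

== RESULT ==
["ball_in(b5,rmA)", "carry(b4,left)", "robot_in(rmA)"]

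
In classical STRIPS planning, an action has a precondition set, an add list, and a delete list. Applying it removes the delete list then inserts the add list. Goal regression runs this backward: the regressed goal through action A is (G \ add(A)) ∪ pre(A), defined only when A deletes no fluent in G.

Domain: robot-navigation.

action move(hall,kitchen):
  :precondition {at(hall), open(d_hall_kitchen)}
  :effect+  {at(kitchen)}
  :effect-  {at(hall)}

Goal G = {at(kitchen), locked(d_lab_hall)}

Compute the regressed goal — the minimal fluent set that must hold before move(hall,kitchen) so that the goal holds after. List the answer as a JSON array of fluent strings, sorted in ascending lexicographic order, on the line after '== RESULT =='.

Compute (G \ add) ∪ pre:
  G ∩ del = {}  (empty — regression defined)
  G \ add = {at(kitchen), locked(d_lab_hall)} \ {at(kitchen)} = {locked(d_lab_hall)}
  ∪ pre   = {locked(d_lab_hall)} ∪ {at(hall), open(d_hall_kitchen)}
          = {at(hall), locked(d_lab_hall), open(d_hall_kitchen)}

== RESULT ==
["at(hall)", "locked(d_lab_hall)", "open(d_hall_kitchen)"]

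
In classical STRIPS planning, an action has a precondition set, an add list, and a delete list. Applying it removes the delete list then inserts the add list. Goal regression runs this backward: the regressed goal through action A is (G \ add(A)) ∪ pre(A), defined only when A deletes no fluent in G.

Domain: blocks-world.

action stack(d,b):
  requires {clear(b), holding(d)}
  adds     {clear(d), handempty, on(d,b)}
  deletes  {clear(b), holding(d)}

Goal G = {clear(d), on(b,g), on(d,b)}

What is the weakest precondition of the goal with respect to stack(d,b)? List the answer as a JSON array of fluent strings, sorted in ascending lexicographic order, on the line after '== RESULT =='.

Regress:
  G ∩ del = {}  (empty — regression defined)
  G \ add = {clear(d), on(b,g), on(d,b)} \ {clear(d), handempty, on(d,b)} = {on(b,g)}
  ∪ pre   = {on(b,g)} ∪ {clear(b), holding(d)}
          = {clear(b), holding(d), on(b,g)}

== RESULT ==
["clear(b)", "holding(d)", "on(b,g)"]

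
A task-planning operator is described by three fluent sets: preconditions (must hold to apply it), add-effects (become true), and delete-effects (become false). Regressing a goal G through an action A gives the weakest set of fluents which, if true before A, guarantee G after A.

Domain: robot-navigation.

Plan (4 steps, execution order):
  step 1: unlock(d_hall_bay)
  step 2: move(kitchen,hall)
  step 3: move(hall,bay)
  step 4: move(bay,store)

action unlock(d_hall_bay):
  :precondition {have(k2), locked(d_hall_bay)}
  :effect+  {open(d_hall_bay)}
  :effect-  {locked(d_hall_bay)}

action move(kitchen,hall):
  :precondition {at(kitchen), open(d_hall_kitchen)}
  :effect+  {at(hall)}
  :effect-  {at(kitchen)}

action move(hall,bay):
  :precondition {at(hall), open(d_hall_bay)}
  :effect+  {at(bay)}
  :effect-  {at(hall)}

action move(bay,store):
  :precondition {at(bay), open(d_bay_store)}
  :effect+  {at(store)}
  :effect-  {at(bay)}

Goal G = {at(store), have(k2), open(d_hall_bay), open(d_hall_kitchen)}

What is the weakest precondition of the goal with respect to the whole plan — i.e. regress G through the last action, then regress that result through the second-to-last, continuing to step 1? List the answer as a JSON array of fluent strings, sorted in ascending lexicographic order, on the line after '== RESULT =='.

Work backward from the goal:
  through step 4 (move(bay,store)): drop {at(store)}, keep {have(k2), open(d_hall_bay), open(d_hall_kitchen)}, require {at(bay), open(d_bay_store)}
    → {at(bay), have(k2), open(d_bay_store), open(d_hall_bay), open(d_hall_kitchen)}
  through step 3 (move(hall,bay)): drop {at(bay)}, keep {have(k2), open(d_bay_store), open(d_hall_bay), open(d_hall_kitchen)}, require {at(hall), open(d_hall_bay)}
    → {at(hall), have(k2), open(d_bay_store), open(d_hall_bay), open(d_hall_kitchen)}
  through step 2 (move(kitchen,hall)): drop {at(hall)}, keep {have(k2), open(d_bay_store), open(d_hall_bay), open(d_hall_kitchen)}, require {at(kitchen), open(d_hall_kitchen)}
    → {at(kitchen), have(k2), open(d_bay_store), open(d_hall_bay), open(d_hall_kitchen)}
  through step 1 (unlock(d_hall_bay)): drop {open(d_hall_bay)}, keep {at(kitchen), have(k2), open(d_bay_store), open(d_hall_kitchen)}, require {have(k2), locked(d_hall_bay)}
    → {at(kitchen), have(k2), locked(d_hall_bay), open(d_bay_store), open(d_hall_kitchen)}

== RESULT ==
["at(kitchen)", "have(k2)", "locked(d_hall_bay)", "open(d_bay_store)", "open(d_hall_kitchen)"]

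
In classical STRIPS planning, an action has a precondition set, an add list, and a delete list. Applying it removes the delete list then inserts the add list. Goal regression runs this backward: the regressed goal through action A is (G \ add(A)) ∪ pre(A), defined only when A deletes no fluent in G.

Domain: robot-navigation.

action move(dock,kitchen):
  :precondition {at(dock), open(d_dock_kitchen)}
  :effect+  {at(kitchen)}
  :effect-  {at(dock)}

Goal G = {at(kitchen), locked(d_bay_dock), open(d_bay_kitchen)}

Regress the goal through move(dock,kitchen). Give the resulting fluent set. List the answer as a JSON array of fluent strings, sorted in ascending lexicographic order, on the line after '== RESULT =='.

Compute (G \ add) ∪ pre:
  G ∩ del = {}  (empty — regression defined)
  G \ add = {at(kitchen), locked(d_bay_dock), open(d_bay_kitchen)} \ {at(kitchen)} = {locked(d_bay_dock), open(d_bay_kitchen)}
  ∪ pre   = {locked(d_bay_dock), open(d_bay_kitchen)} ∪ {at(dock), open(d_dock_kitchen)}
          = {at(dock), locked(d_bay_dock), open(d_bay_kitchen), open(d_dock_kitchen)}

== RESULT ==
["at(dock)", "locked(d_bay_dock)", "open(d_bay_kitchen)", "open(d_dock_kitchen)"]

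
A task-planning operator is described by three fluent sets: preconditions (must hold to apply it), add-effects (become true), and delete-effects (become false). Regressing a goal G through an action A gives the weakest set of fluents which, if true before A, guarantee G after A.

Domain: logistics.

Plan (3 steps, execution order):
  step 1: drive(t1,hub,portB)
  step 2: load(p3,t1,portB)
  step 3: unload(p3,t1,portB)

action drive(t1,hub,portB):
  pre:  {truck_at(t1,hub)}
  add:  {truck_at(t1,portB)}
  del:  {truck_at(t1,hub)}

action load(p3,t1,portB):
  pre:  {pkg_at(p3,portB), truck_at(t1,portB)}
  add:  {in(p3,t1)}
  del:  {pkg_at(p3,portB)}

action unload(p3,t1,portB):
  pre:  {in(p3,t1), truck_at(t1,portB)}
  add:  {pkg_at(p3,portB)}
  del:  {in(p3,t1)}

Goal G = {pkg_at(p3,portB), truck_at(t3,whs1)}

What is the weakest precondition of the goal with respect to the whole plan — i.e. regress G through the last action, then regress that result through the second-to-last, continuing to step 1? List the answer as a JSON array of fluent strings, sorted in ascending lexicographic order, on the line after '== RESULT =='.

Work backward from the goal:
  through step 3 (unload(p3,t1,portB)): drop {pkg_at(p3,portB)}, keep {truck_at(t3,whs1)}, require {in(p3,t1), truck_at(t1,portB)}
    → {in(p3,t1), truck_at(t1,portB), truck_at(t3,whs1)}
  through step 2 (load(p3,t1,portB)): drop {in(p3,t1)}, keep {truck_at(t1,portB), truck_at(t3,whs1)}, require {pkg_at(p3,portB), truck_at(t1,portB)}
    → {pkg_at(p3,portB), truck_at(t1,portB), truck_at(t3,whs1)}
  through step 1 (drive(t1,hub,portB)): drop {truck_at(t1,portB)}, keep {pkg_at(p3,portB), truck_at(t3,whs1)}, require {truck_at(t1,hub)}
    → {pkg_at(p3,portB), truck_at(t1,hub), truck_at(t3,whs1)}

== RESULT ==
["pkg_at(p3,portB)", "truck_at(t1,hub)", "truck_at(t3,whs1)"]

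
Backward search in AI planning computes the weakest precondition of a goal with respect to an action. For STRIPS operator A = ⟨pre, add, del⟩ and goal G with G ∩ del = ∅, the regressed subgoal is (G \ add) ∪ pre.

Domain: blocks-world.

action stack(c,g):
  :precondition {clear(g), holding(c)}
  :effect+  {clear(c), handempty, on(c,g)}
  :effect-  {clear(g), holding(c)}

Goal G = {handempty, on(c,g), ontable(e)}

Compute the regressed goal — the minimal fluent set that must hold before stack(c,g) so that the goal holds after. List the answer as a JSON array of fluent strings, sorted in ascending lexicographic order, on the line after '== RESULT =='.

Compute (G \ add) ∪ pre:
  G ∩ del = {}  (empty — regression defined)
  G \ add = {handempty, on(c,g), ontable(e)} \ {clear(c), handempty, on(c,g)} = {ontable(e)}
  ∪ pre   = {ontable(e)} ∪ {clear(g), holding(c)}
          = {clear(g), holding(c), ontable(e)}

== RESULT ==
["clear(g)", "holding(c)", "ontable(e)"]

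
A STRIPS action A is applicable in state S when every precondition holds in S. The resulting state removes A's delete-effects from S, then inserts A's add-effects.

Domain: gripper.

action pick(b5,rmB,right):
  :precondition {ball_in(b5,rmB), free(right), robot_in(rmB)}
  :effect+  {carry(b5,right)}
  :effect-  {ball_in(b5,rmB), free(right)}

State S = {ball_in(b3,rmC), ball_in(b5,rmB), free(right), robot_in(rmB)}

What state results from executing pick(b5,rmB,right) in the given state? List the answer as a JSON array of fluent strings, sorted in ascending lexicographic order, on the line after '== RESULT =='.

Compute (S \ del) ∪ add:
  pre ⊆ S: {ball_in(b5,rmB), free(right), robot_in(rmB)} ⊆ S  — applicable
  S \ del = {ball_in(b3,rmC), robot_in(rmB)}
  ∪ add   = {ball_in(b3,rmC), carry(b5,right), robot_in(rmB)}

== RESULT ==
["ball_in(b3,rmC)", "carry(b5,right)", "robot_in(rmB)"]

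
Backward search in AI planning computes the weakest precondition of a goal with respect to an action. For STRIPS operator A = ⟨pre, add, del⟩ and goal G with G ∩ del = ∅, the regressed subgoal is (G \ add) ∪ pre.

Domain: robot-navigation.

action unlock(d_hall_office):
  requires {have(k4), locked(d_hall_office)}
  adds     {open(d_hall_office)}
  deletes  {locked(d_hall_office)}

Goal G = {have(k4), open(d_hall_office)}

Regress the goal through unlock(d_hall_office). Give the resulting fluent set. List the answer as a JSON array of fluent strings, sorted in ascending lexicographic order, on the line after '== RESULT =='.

Compute (G \ add) ∪ pre:
  G ∩ del = {}  (empty — regression defined)
  G \ add = {have(k4), open(d_hall_office)} \ {open(d_hall_office)} = {have(k4)}
  ∪ pre   = {have(k4)} ∪ {have(k4), locked(d_hall_office)}
          = {have(k4), locked(d_hall_office)}

== RESULT ==
["have(k4)", "locked(d_hall_office)"]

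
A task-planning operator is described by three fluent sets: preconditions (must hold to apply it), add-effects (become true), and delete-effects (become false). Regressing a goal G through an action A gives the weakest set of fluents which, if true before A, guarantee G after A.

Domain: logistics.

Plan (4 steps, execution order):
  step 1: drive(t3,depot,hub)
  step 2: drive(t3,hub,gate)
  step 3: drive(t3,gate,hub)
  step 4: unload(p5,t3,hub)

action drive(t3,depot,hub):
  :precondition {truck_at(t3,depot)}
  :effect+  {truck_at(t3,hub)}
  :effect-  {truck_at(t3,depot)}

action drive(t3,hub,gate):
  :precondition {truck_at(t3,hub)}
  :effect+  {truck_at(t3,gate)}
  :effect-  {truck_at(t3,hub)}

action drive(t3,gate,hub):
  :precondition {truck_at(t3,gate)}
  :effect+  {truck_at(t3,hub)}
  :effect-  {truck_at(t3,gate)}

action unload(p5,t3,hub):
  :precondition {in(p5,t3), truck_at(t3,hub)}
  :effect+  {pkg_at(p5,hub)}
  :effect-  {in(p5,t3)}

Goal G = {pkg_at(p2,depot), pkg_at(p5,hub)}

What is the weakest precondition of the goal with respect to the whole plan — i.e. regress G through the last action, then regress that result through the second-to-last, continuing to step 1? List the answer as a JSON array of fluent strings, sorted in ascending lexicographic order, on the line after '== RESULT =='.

Work backward from the goal:
  through step 4 (unload(p5,t3,hub)): drop {pkg_at(p5,hub)}, keep {pkg_at(p2,depot)}, require {in(p5,t3), truck_at(t3,hub)}
    → {in(p5,t3), pkg_at(p2,depot), truck_at(t3,hub)}
  through step 3 (drive(t3,gate,hub)): drop {truck_at(t3,hub)}, keep {in(p5,t3), pkg_at(p2,depot)}, require {truck_at(t3,gate)}
    → {in(p5,t3), pkg_at(p2,depot), truck_at(t3,gate)}
  through step 2 (drive(t3,hub,gate)): drop {truck_at(t3,gate)}, keep {in(p5,t3), pkg_at(p2,depot)}, require {truck_at(t3,hub)}
    → {in(p5,t3), pkg_at(p2,depot), truck_at(t3,hub)}
  through step 1 (drive(t3,depot,hub)): drop {truck_at(t3,hub)}, keep {in(p5,t3), pkg_at(p2,depot)}, require {truck_at(t3,depot)}
    → {in(p5,t3), pkg_at(p2,depot), truck_at(t3,depot)}

== RESULT ==
["in(p5,t3)", "pkg_at(p2,depot)", "truck_at(t3,depot)"]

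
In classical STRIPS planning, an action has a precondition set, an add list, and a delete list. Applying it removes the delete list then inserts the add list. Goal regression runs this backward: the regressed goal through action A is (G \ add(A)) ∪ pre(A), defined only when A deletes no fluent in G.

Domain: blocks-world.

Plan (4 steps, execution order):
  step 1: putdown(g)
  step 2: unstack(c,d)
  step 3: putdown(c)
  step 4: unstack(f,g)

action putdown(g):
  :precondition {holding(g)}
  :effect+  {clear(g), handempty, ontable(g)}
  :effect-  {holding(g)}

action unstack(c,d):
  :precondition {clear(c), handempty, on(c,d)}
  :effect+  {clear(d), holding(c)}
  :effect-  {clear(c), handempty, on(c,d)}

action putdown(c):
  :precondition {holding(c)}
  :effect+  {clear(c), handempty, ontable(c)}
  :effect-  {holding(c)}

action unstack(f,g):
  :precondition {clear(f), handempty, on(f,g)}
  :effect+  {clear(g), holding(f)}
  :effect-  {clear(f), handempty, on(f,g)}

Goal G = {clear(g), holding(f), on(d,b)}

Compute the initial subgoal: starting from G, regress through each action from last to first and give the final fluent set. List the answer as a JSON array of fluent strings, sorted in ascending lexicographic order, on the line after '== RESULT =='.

Work backward from the goal:
  through step 4 (unstack(f,g)): drop {clear(g), holding(f)}, keep {on(d,b)}, require {clear(f), handempty, on(f,g)}
    → {clear(f), handempty, on(d,b), on(f,g)}
  through step 3 (putdown(c)): drop {handempty}, keep {clear(f), on(d,b), on(f,g)}, require {holding(c)}
    → {clear(f), holding(c), on(d,b), on(f,g)}
  through step 2 (unstack(c,d)): drop {holding(c)}, keep {clear(f), on(d,b), on(f,g)}, require {clear(c), handempty, on(c,d)}
    → {clear(c), clear(f), handempty, on(c,d), on(d,b), on(f,g)}
  through step 1 (putdown(g)): drop {handempty}, keep {clear(c), clear(f), on(c,d), on(d,b), on(f,g)}, require {holding(g)}
    → {clear(c), clear(f), holding(g), on(c,d), on(d,b), on(f,g)}

== RESULT ==
["clear(c)", "clear(f)", "holding(g)", "on(c,d)", "on(d,b)", "on(f,g)"]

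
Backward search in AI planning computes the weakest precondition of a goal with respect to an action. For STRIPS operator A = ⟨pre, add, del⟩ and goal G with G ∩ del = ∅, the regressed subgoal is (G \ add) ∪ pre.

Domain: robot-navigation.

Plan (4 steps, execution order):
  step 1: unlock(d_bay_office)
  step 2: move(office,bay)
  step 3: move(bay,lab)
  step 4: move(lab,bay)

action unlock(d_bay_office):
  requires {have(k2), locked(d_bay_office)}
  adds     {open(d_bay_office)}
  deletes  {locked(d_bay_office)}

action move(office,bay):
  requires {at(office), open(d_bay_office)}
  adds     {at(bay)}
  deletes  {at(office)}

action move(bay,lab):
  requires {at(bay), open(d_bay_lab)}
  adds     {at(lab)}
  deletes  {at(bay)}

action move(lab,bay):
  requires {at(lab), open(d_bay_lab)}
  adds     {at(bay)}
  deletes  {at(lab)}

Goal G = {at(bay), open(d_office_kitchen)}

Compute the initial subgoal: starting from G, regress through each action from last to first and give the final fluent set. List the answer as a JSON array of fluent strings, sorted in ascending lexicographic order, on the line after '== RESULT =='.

Regress step by step:
  through step 4 (move(lab,bay)): drop {at(bay)}, keep {open(d_office_kitchen)}, require {at(lab), open(d_bay_lab)}
    → {at(lab), open(d_bay_lab), open(d_office_kitchen)}
  through step 3 (move(bay,lab)): drop {at(lab)}, keep {open(d_bay_lab), open(d_office_kitchen)}, require {at(bay), open(d_bay_lab)}
    → {at(bay), open(d_bay_lab), open(d_office_kitchen)}
  through step 2 (move(office,bay)): drop {at(bay)}, keep {open(d_bay_lab), open(d_office_kitchen)}, require {at(office), open(d_bay_office)}
    → {at(office), open(d_bay_lab), open(d_bay_office), open(d_office_kitchen)}
  through step 1 (unlock(d_bay_office)): drop {open(d_bay_office)}, keep {at(office), open(d_bay_lab), open(d_office_kitchen)}, require {have(k2), locked(d_bay_office)}
    → {at(office), have(k2), locked(d_bay_office), open(d_bay_lab), open(d_office_kitchen)}

== RESULT ==
["at(office)", "have(k2)", "locked(d_bay_office)", "open(d_bay_lab)", "open(d_office_kitchen)"]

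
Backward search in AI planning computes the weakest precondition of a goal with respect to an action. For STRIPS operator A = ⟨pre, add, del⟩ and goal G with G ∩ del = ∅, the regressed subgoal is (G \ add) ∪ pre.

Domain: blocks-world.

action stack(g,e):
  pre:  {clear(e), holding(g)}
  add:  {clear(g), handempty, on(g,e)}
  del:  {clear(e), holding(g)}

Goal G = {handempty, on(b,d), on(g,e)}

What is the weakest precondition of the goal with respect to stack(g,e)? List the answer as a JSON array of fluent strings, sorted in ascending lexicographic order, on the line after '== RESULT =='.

Regress:
  G ∩ del = {}  (empty — regression defined)
  G \ add = {handempty, on(b,d), on(g,e)} \ {clear(g), handempty, on(g,e)} = {on(b,d)}
  ∪ pre   = {on(b,d)} ∪ {clear(e), holding(g)}
          = {clear(e), holding(g), on(b,d)}

== RESULT ==
["clear(e)", "holding(g)", "on(b,d)"]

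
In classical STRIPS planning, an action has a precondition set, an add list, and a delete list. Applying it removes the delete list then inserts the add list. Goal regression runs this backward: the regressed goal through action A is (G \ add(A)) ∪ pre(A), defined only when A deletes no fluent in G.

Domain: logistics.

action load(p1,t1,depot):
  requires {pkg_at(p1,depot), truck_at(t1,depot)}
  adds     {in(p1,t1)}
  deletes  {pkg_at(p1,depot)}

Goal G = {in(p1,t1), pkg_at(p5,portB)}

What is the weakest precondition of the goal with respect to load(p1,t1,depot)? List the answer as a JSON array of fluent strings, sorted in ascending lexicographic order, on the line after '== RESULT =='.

Regress:
  G ∩ del = {}  (empty — regression defined)
  G \ add = {in(p1,t1), pkg_at(p5,portB)} \ {in(p1,t1)} = {pkg_at(p5,portB)}
  ∪ pre   = {pkg_at(p5,portB)} ∪ {pkg_at(p1,depot), truck_at(t1,depot)}
          = {pkg_at(p1,depot), pkg_at(p5,portB), truck_at(t1,depot)}

== RESULT ==
["pkg_at(p1,depot)", "pkg_at(p5,portB)", "truck_at(t1,depot)"]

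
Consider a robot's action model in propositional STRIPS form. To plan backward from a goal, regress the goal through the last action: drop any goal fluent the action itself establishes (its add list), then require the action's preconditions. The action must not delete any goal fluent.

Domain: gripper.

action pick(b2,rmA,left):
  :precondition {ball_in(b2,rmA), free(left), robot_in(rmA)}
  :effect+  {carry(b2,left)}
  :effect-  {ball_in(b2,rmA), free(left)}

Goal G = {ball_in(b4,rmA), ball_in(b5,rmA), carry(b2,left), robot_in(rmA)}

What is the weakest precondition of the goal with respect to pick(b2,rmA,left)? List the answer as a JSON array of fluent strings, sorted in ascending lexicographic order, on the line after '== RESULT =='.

Compute (G \ add) ∪ pre:
  G ∩ del = {}  (empty — regression defined)
  G \ add = {ball_in(b4,rmA), ball_in(b5,rmA), carry(b2,left), robot_in(rmA)} \ {carry(b2,left)} = {ball_in(b4,rmA), ball_in(b5,rmA), robot_in(rmA)}
  ∪ pre   = {ball_in(b4,rmA), ball_in(b5,rmA), robot_in(rmA)} ∪ {ball_in(b2,rmA), free(left), robot_in(rmA)}
          = {ball_in(b2,rmA), ball_in(b4,rmA), ball_in(b5,rmA), free(left), robot_in(rmA)}

== RESULT ==
["ball_in(b2,rmA)", "ball_in(b4,rmA)", "ball_in(b5,rmA)", "free(left)", "robot_in(rmA)"]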